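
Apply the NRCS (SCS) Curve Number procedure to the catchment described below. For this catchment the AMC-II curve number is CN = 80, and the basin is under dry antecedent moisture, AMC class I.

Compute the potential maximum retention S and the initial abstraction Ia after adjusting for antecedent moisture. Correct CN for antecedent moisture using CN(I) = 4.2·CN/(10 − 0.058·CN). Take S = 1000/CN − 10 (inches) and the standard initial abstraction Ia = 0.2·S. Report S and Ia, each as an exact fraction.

S = 125/21 in ≈ 5.952 in; Ia = 25/21 in ≈ 1.190 in

Adjust CN=80 to AMC I: 4.2·80/(10 − 0.058·80) → 336 ÷ (134/25) = 4200/67 ≈ 62.687
Retention S: 1000/CN − 10 with CN=62.687 → S = 125/21 ≈ 5.952 in
Ia = 0.2·(125/21) = 25/21 in ≈ 1.190 in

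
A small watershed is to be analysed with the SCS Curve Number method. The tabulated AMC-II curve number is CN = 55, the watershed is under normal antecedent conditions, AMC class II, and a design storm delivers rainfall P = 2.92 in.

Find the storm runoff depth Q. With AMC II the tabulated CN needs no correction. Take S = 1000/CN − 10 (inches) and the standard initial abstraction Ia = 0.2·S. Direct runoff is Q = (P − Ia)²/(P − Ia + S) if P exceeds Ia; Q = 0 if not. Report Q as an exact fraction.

CN(II) = 55; AMC II needs no correction.
S = 1000/55 − 10 = 90/11 in ≈ 8.182 in
Ia = 0.2S: 0.2·8.182 = 1.636 in (exactly 18/11)
P − Ia = 2.920 − 1.636 = 353/275 ≈ 1.284 in (> 0, runoff occurs)
Q = (353/275)²/((353/275) + 90/11) = (124609/75625)/(2603/275) = 124609/715825 in ≈ 0.174 in

Q = 124609/715825 in ≈ 0.174 in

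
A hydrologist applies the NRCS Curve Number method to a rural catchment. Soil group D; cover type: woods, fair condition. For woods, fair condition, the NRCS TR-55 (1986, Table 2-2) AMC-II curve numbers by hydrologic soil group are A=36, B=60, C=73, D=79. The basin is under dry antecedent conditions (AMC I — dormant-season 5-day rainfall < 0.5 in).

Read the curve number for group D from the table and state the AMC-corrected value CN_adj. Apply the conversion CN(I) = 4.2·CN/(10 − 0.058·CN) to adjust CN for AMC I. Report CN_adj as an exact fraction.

NRCS table: woods, fair condition, soil group D → CN(II) = 79
Adjust CN=79 to AMC I: 4.2·79/(10 − 0.058·79) → (1659/5) ÷ (2709/500) = 7900/129 ≈ 61.240

CN_adj = 7900/129 ≈ 61.240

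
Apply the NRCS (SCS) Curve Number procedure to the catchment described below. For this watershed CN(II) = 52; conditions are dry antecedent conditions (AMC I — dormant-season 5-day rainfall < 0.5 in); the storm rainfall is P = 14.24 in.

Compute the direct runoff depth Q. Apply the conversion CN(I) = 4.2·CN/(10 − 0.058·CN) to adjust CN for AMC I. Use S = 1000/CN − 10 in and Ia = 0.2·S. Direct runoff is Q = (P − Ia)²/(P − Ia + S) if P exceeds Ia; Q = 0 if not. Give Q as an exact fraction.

Dry (AMC I): CN(I) = 4.2·52/(10 − 0.058·52) = (1092/5)/(873/125) = 9100/291 ≈ 31.271
Max retention: S = 1000/(9100/291) − 10 = 2000/91 in (≈ 21.978 in)
Ia = 0.2·(2000/91) = 400/91 in ≈ 4.396 in
Since P=14.240 > Ia=4.396: effective rainfall P−Ia = 22396/2275 in
Runoff Q = (P−Ia)²/(P−Ia+S) = (9.844)²/(9.844+21.978) = 125395204/41175225 ≈ 3.045 in

Q = 125395204/41175225 in ≈ 3.045 in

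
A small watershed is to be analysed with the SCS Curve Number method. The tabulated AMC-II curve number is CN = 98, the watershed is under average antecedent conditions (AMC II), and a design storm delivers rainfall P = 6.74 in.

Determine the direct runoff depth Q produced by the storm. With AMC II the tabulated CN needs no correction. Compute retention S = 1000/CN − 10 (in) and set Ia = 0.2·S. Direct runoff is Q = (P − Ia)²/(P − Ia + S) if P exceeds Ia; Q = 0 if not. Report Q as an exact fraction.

AMC II — tabulated CN = 98 applies directly.
Max retention: S = 1000/98 − 10 = 10/49 in (≈ 0.204 in)
Initial abstraction Ia = S/5 = (10/49)/5 = 2/49 ≈ 0.041 in
Excess rainfall: 6.740 − 0.041 = 6.699 in; P > Ia so Q > 0
Q: (16413/2450)² ÷ (16913/2450) = 269386569/41436850 in (≈ 6.501 in)

Q = 269386569/41436850 in ≈ 6.501 in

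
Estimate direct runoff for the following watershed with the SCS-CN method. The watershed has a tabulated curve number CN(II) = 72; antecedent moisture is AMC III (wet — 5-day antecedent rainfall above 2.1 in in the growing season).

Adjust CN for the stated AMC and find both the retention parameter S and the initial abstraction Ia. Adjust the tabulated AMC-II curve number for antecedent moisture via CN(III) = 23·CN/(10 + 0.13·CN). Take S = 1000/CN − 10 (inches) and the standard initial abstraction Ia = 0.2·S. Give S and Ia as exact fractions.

Wet (AMC III): CN(III) = 23·72/(10 + 0.13·72) = 1656/(484/25) = 10350/121 ≈ 85.537
Max retention: S = 1000/(10350/121) − 10 = 350/207 in (≈ 1.691 in)
Ia = 0.2S: 0.2·1.691 = 0.338 in (exactly 70/207)

S = 350/207 in ≈ 1.691 in; Ia = 70/207 in ≈ 0.338 in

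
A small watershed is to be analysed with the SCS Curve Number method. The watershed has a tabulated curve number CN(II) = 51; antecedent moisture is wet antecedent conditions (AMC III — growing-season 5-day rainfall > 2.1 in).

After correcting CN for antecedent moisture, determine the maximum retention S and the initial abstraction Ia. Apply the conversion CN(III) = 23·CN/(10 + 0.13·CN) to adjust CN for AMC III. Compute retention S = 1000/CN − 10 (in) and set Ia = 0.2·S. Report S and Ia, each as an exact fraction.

Wet (AMC III): CN(III) = 23·51/(10 + 0.13·51) = 1173/(1663/100) = 117300/1663 ≈ 70.535
S = 1000/(117300/1663) − 10 = 4900/1173 in ≈ 4.177 in
Ia = 0.2·(4900/1173) = 980/1173 in ≈ 0.835 in

S = 4900/1173 in ≈ 4.177 in; Ia = 980/1173 in ≈ 0.835 in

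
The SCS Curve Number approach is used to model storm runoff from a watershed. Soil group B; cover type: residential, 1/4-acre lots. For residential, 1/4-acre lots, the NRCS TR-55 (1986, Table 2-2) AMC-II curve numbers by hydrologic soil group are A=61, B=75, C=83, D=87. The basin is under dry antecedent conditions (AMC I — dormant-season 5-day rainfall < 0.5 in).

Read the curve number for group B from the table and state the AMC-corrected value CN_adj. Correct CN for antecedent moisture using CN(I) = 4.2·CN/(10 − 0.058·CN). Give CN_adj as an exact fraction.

NRCS table: residential, 1/4-acre lots, soil group B → CN(II) = 75
CN(I) from CN(II)=75: (4.2·75)/(10 − 0.058·75) = 6300/113 ≈ 55.752

CN_adj = 6300/113 ≈ 55.752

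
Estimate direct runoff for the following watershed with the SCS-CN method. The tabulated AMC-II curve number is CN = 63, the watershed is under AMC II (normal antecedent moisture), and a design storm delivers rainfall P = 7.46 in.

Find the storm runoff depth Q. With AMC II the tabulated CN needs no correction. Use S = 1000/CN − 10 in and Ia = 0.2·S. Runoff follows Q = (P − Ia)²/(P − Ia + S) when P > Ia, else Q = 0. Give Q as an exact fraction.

CN(II) = 63; AMC II needs no correction.
Max retention: S = 1000/63 − 10 = 370/63 in (≈ 5.873 in)
Ia = 0.2S: 0.2·5.873 = 1.175 in (exactly 74/63)
P − Ia = 7.460 − 1.175 = 19799/3150 ≈ 6.285 in (> 0, runoff occurs)
Runoff Q = (P−Ia)²/(P−Ia+S) = (6.285)²/(6.285+5.873) = 392000401/120641850 ≈ 3.249 in

Q = 392000401/120641850 in ≈ 3.249 in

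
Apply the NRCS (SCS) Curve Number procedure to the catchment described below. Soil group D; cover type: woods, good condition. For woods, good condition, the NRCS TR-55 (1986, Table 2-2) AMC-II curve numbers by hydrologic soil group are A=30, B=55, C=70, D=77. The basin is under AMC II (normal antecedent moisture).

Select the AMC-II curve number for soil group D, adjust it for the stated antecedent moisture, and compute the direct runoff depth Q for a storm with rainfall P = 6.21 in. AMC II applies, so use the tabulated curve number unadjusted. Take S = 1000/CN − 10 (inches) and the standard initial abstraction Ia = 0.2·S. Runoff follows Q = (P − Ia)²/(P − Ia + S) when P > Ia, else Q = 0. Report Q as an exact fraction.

NRCS table: woods, good condition, soil group D → CN(II) = 77
AMC II — tabulated CN = 77 applies directly.
Retention S: 1000/CN − 10 with CN=77.000 → S = 230/77 ≈ 2.987 in
Ia = 0.2·(230/77) = 46/77 in ≈ 0.597 in
Excess rainfall: 6.210 − 0.597 = 5.613 in; P > Ia so Q > 0
Runoff Q = (P−Ia)²/(P−Ia+S) = (5.613)²/(5.613+2.987) = 81204743/22168300 ≈ 3.663 in

Q = 81204743/22168300 in ≈ 3.663 in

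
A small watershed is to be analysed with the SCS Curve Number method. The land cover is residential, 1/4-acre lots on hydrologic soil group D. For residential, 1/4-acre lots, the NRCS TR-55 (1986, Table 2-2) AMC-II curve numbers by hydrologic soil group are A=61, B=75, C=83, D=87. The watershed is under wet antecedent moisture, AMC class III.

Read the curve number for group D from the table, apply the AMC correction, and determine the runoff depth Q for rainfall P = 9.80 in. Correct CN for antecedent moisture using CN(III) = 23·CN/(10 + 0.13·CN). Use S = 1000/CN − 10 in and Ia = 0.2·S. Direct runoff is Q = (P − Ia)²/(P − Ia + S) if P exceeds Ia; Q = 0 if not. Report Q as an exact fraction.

Q = 9360369001/1033006245 in ≈ 9.061 in

NRCS table: residential, 1/4-acre lots, soil group D → CN(II) = 87
Adjust CN=87 to AMC III: 23·87/(10 + 0.13·87) → 2001 ÷ (2131/100) = 200100/2131 ≈ 93.900
Max retention: S = 1000/(200100/2131) − 10 = 1300/2001 in (≈ 0.650 in)
Ia = 0.2S: 0.2·0.650 = 0.130 in (exactly 260/2001)
Excess rainfall: 9.800 − 0.130 = 9.670 in; P > Ia so Q > 0
Runoff Q = (P−Ia)²/(P−Ia+S) = (9.670)²/(9.670+0.650) = 9360369001/1033006245 ≈ 9.061 in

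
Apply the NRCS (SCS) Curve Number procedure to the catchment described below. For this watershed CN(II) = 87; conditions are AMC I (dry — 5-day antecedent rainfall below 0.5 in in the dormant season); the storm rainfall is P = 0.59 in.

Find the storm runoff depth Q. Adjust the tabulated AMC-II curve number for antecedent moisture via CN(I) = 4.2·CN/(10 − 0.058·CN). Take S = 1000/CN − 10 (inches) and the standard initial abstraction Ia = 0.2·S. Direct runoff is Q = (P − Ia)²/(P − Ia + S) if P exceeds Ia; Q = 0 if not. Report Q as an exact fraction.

CN(I) from CN(II)=87: (4.2·87)/(10 − 0.058·87) = 182700/2477 ≈ 73.759
Max retention: S = 1000/(182700/2477) − 10 = 6500/1827 in (≈ 3.558 in)
Initial abstraction Ia = S/5 = (6500/1827)/5 = 1300/1827 ≈ 0.712 in
P = 0.590 ≤ Ia = 0.712 in: entire storm abstracted, Q = 0.

Q = 0 in ≈ 0.000 in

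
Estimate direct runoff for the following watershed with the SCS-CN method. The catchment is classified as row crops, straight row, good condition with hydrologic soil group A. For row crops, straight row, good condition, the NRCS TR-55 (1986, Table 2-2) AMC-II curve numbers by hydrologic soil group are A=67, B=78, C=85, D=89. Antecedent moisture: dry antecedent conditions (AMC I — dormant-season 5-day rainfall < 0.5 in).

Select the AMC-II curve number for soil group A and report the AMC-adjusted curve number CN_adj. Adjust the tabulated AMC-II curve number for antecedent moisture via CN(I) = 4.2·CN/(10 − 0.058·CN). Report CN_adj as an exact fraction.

CN_adj = 46900/1019 ≈ 46.026

NRCS table: row crops, straight row, good condition, soil group A → CN(II) = 67
Dry (AMC I): CN(I) = 4.2·67/(10 − 0.058·67) = (1407/5)/(3057/500) = 46900/1019 ≈ 46.026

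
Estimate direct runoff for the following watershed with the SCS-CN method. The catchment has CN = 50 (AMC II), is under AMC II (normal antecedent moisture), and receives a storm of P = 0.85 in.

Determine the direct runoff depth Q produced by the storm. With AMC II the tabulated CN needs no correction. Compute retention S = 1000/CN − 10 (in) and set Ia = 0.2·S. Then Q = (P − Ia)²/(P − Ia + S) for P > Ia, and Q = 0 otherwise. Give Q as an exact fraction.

Q = 0 in ≈ 0.000 in

CN(II) = 50; AMC II needs no correction.
Max retention: S = 1000/50 − 10 = 10 in (≈ 10.000 in)
Ia = 0.2S: 0.2·10.000 = 2.000 in (exactly 2)
P = 0.850 ≤ Ia = 2.000 in: entire storm abstracted, Q = 0.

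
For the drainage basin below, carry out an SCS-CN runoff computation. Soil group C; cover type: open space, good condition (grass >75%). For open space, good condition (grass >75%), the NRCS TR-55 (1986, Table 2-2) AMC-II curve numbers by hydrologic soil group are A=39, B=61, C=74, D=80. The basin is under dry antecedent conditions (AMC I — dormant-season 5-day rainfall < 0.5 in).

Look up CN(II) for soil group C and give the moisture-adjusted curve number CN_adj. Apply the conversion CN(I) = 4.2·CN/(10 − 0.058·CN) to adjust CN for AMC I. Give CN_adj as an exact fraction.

CN_adj = 77700/1427 ≈ 54.450

NRCS table: open space, good condition (grass >75%), soil group C → CN(II) = 74
Dry (AMC I): CN(I) = 4.2·74/(10 − 0.058·74) = (1554/5)/(1427/250) = 77700/1427 ≈ 54.450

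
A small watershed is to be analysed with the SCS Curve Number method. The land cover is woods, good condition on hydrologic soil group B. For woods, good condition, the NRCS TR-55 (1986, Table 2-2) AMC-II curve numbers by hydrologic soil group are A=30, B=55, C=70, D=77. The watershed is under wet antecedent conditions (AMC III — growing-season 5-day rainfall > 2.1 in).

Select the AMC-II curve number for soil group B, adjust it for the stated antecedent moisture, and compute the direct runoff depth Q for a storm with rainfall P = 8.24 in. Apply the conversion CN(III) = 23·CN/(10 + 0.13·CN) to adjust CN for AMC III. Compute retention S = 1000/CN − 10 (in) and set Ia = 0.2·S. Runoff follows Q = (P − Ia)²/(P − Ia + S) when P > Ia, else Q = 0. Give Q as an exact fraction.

NRCS table: woods, good condition, soil group B → CN(II) = 55
Adjust CN=55 to AMC III: 23·55/(10 + 0.13·55) → 1265 ÷ (343/20) = 25300/343 ≈ 73.761
Max retention: S = 1000/(25300/343) − 10 = 900/253 in (≈ 3.557 in)
Ia = 0.2S: 0.2·3.557 = 0.711 in (exactly 180/253)
P − Ia = 8.240 − 0.711 = 47618/6325 ≈ 7.529 in (> 0, runoff occurs)
Runoff Q = (P−Ia)²/(P−Ia+S) = (7.529)²/(7.529+3.557) = 1133736962/221748175 ≈ 5.113 in

Q = 1133736962/221748175 in ≈ 5.113 in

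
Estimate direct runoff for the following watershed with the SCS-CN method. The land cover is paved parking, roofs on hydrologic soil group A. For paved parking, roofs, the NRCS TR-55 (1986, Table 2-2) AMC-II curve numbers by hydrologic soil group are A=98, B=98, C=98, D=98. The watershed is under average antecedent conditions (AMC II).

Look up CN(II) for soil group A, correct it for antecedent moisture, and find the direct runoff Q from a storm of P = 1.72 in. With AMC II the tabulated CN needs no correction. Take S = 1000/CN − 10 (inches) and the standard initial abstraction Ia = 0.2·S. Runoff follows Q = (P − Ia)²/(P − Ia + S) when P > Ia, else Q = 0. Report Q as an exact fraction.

Q = 4231249/2826075 in ≈ 1.497 in

NRCS table: paved parking, roofs, soil group A → CN(II) = 98
CN(II) = 98; AMC II needs no correction.
Max retention: S = 1000/98 − 10 = 10/49 in (≈ 0.204 in)
Ia = 0.2S: 0.2·0.204 = 0.041 in (exactly 2/49)
Excess rainfall: 1.720 − 0.041 = 1.679 in; P > Ia so Q > 0
Q = (2057/1225)²/((2057/1225) + 10/49) = (4231249/1500625)/(2307/1225) = 4231249/2826075 in ≈ 1.497 in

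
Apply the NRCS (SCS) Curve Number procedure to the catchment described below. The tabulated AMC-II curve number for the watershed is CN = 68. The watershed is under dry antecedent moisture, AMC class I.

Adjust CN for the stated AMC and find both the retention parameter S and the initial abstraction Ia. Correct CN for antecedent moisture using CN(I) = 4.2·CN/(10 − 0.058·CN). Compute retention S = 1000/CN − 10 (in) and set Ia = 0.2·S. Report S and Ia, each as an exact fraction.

S = 4000/357 in ≈ 11.204 in; Ia = 800/357 in ≈ 2.241 in

Adjust CN=68 to AMC I: 4.2·68/(10 − 0.058·68) → (1428/5) ÷ (757/125) = 35700/757 ≈ 47.160
S = 1000/(35700/757) − 10 = 4000/357 in ≈ 11.204 in
Initial abstraction Ia = S/5 = (4000/357)/5 = 800/357 ≈ 2.241 in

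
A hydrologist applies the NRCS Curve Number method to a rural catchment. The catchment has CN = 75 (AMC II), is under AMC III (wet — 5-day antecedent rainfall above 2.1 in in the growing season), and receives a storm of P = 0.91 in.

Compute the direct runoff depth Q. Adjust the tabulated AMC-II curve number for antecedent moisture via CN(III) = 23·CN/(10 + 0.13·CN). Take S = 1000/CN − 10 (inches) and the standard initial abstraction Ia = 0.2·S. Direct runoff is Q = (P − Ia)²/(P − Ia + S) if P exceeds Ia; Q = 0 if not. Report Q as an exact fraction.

CN(III) from CN(II)=75: (23·75)/(10 + 0.13·75) = 6900/79 ≈ 87.342
Retention S: 1000/CN − 10 with CN=87.342 → S = 100/69 ≈ 1.449 in
Ia = 0.2S: 0.2·1.449 = 0.290 in (exactly 20/69)
Excess rainfall: 0.910 − 0.290 = 0.620 in; P > Ia so Q > 0
Q: (4279/6900)² ÷ (14279/6900) = 18309841/98525100 in (≈ 0.186 in)

Q = 18309841/98525100 in ≈ 0.186 in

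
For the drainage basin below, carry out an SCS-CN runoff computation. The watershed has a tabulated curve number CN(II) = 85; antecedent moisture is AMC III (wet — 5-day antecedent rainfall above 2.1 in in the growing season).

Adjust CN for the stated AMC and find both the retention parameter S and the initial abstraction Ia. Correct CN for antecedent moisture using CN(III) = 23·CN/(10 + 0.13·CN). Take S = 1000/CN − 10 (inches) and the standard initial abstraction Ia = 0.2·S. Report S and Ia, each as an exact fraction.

Wet (AMC III): CN(III) = 23·85/(10 + 0.13·85) = 1955/(421/20) = 39100/421 ≈ 92.874
S = 1000/(39100/421) − 10 = 300/391 in ≈ 0.767 in
Initial abstraction Ia = S/5 = (300/391)/5 = 60/391 ≈ 0.153 in

S = 300/391 in ≈ 0.767 in; Ia = 60/391 in ≈ 0.153 in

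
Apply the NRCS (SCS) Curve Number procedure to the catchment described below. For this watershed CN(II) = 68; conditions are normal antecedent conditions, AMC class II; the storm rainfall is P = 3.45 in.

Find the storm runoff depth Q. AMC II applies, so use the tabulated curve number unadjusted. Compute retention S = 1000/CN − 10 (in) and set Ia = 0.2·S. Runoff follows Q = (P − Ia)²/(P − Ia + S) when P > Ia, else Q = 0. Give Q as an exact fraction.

Q = 727609/834020 in ≈ 0.872 in

CN(II) = 68; AMC II needs no correction.
Retention S: 1000/CN − 10 with CN=68.000 → S = 80/17 ≈ 4.706 in
Initial abstraction Ia = S/5 = (80/17)/5 = 16/17 ≈ 0.941 in
Since P=3.450 > Ia=0.941: effective rainfall P−Ia = 853/340 in
Q: (853/340)² ÷ (2453/340) = 727609/834020 in (≈ 0.872 in)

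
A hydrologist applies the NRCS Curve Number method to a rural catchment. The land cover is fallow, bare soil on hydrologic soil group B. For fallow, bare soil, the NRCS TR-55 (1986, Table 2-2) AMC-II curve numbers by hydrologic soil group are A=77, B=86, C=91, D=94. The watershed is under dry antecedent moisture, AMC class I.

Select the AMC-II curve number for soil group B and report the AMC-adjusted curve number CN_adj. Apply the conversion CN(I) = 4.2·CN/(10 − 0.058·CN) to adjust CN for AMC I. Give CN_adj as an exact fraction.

NRCS table: fallow, bare soil, soil group B → CN(II) = 86
Adjust CN=86 to AMC I: 4.2·86/(10 − 0.058·86) → (1806/5) ÷ (1253/250) = 12900/179 ≈ 72.067

CN_adj = 12900/179 ≈ 72.067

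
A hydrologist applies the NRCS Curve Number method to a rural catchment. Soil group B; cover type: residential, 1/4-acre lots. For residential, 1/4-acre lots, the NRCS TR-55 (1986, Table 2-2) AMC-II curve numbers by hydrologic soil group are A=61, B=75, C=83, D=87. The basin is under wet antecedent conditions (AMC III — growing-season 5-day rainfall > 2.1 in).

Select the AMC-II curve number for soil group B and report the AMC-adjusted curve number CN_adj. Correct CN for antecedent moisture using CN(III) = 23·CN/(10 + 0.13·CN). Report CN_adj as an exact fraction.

CN_adj = 6900/79 ≈ 87.342

NRCS table: residential, 1/4-acre lots, soil group B → CN(II) = 75
Adjust CN=75 to AMC III: 23·75/(10 + 0.13·75) → 1725 ÷ (79/4) = 6900/79 ≈ 87.342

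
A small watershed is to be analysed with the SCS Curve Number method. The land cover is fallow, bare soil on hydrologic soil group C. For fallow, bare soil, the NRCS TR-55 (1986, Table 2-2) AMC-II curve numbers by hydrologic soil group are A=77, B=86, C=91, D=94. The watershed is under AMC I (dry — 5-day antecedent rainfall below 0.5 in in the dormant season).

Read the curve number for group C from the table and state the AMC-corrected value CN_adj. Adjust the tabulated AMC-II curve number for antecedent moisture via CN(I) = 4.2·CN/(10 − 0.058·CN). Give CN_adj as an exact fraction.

NRCS table: fallow, bare soil, soil group C → CN(II) = 91
Dry (AMC I): CN(I) = 4.2·91/(10 − 0.058·91) = (1911/5)/(2361/500) = 63700/787 ≈ 80.940

CN_adj = 63700/787 ≈ 80.940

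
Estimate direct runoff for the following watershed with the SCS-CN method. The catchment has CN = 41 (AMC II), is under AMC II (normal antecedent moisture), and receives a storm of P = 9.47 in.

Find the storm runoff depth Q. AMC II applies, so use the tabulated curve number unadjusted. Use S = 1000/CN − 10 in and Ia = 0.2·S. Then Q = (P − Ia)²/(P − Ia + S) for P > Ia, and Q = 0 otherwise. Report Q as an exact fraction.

Q = 730458729/352710700 in ≈ 2.071 in

AMC II — tabulated CN = 41 applies directly.
S = 1000/41 − 10 = 590/41 in ≈ 14.390 in
Initial abstraction Ia = S/5 = (590/41)/5 = 118/41 ≈ 2.878 in
P − Ia = 9.470 − 2.878 = 27027/4100 ≈ 6.592 in (> 0, runoff occurs)
Runoff Q = (P−Ia)²/(P−Ia+S) = (6.592)²/(6.592+14.390) = 730458729/352710700 ≈ 2.071 in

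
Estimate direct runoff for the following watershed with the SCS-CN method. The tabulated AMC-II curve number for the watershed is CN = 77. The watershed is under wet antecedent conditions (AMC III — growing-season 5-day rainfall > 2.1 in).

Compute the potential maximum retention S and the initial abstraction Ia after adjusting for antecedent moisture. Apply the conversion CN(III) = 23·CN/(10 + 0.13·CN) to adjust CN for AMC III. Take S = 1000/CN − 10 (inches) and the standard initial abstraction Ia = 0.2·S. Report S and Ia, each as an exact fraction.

S = 100/77 in ≈ 1.299 in; Ia = 20/77 in ≈ 0.260 in

Wet (AMC III): CN(III) = 23·77/(10 + 0.13·77) = 1771/(2001/100) = 7700/87 ≈ 88.506
Max retention: S = 1000/(7700/87) − 10 = 100/77 in (≈ 1.299 in)
Ia = 0.2·(100/77) = 20/77 in ≈ 0.260 in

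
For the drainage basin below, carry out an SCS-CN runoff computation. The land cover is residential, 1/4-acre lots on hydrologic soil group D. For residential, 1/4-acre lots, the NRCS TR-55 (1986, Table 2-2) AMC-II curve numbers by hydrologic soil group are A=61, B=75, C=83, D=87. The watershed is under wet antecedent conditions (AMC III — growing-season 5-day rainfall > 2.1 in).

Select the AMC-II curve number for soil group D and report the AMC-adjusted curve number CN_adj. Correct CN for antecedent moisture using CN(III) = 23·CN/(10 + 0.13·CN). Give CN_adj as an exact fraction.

NRCS table: residential, 1/4-acre lots, soil group D → CN(II) = 87
Wet (AMC III): CN(III) = 23·87/(10 + 0.13·87) = 2001/(2131/100) = 200100/2131 ≈ 93.900

CN_adj = 200100/2131 ≈ 93.900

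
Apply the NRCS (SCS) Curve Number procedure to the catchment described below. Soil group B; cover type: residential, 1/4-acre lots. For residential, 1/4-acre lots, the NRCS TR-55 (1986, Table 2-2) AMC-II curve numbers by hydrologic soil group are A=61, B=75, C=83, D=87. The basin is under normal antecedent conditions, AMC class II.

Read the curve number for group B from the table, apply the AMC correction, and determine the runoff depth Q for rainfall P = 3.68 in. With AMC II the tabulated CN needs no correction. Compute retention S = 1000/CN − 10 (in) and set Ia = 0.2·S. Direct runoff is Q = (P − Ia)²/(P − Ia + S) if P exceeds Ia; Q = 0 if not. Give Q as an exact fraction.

NRCS table: residential, 1/4-acre lots, soil group B → CN(II) = 75
AMC II — tabulated CN = 75 applies directly.
Retention S: 1000/CN − 10 with CN=75.000 → S = 10/3 ≈ 3.333 in
Initial abstraction Ia = S/5 = (10/3)/5 = 2/3 ≈ 0.667 in
Excess rainfall: 3.680 − 0.667 = 3.013 in; P > Ia so Q > 0
Q = (226/75)²/((226/75) + 10/3) = (51076/5625)/(476/75) = 12769/8925 in ≈ 1.431 in

Q = 12769/8925 in ≈ 1.431 in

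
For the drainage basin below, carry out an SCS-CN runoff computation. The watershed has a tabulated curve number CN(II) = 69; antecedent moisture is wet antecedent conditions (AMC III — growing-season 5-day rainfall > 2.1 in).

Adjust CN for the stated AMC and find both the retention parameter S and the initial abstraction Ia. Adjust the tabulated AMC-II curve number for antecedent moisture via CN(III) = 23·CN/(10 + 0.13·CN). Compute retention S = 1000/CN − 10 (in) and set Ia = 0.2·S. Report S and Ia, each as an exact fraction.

Wet (AMC III): CN(III) = 23·69/(10 + 0.13·69) = 1587/(1897/100) = 158700/1897 ≈ 83.658
Max retention: S = 1000/(158700/1897) − 10 = 3100/1587 in (≈ 1.953 in)
Ia = 0.2·(3100/1587) = 620/1587 in ≈ 0.391 in

S = 3100/1587 in ≈ 1.953 in; Ia = 620/1587 in ≈ 0.391 in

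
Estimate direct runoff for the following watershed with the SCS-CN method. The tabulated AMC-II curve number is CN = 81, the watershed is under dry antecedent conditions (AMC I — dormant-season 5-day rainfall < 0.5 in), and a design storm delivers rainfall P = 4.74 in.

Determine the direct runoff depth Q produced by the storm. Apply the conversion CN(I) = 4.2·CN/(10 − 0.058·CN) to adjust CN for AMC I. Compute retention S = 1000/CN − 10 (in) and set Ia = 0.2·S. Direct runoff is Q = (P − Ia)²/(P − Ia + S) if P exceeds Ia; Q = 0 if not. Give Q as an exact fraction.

Q = 94948410769/66605801850 in ≈ 1.426 in

Dry (AMC I): CN(I) = 4.2·81/(10 − 0.058·81) = (1701/5)/(2651/500) = 170100/2651 ≈ 64.164
Retention S: 1000/CN − 10 with CN=64.164 → S = 9500/1701 ≈ 5.585 in
Ia = 0.2·(9500/1701) = 1900/1701 in ≈ 1.117 in
Since P=4.740 > Ia=1.117: effective rainfall P−Ia = 308137/85050 in
Runoff Q = (P−Ia)²/(P−Ia+S) = (3.623)²/(3.623+5.585) = 94948410769/66605801850 ≈ 1.426 in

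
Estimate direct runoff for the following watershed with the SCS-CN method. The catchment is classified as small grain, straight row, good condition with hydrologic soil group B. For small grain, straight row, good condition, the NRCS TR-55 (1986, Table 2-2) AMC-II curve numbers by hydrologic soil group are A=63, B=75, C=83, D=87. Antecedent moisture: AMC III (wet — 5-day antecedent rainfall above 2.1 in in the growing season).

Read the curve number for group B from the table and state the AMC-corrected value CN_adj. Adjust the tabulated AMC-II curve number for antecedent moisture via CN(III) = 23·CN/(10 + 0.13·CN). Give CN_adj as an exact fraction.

CN_adj = 6900/79 ≈ 87.342

NRCS table: small grain, straight row, good condition, soil group B → CN(II) = 75
Adjust CN=75 to AMC III: 23·75/(10 + 0.13·75) → 1725 ÷ (79/4) = 6900/79 ≈ 87.342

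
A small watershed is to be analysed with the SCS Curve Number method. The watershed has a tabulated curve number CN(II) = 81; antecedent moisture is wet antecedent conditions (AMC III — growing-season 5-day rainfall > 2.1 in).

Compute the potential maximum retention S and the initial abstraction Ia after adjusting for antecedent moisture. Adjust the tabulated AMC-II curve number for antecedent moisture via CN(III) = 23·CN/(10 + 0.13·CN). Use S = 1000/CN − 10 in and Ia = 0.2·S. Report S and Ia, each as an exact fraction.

S = 1900/1863 in ≈ 1.020 in; Ia = 380/1863 in ≈ 0.204 in

Adjust CN=81 to AMC III: 23·81/(10 + 0.13·81) → 1863 ÷ (2053/100) = 186300/2053 ≈ 90.745
Retention S: 1000/CN − 10 with CN=90.745 → S = 1900/1863 ≈ 1.020 in
Ia = 0.2S: 0.2·1.020 = 0.204 in (exactly 380/1863)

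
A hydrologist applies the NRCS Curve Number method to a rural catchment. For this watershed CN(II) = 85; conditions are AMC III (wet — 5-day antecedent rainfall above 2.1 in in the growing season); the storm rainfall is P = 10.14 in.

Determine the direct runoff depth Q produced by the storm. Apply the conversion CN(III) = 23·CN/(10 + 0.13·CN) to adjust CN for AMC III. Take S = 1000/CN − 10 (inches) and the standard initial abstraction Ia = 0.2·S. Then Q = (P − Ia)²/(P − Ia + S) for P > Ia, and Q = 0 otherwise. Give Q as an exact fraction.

Q = 12705828723/1370044450 in ≈ 9.274 in

Wet (AMC III): CN(III) = 23·85/(10 + 0.13·85) = 1955/(421/20) = 39100/421 ≈ 92.874
Max retention: S = 1000/(39100/421) − 10 = 300/391 in (≈ 0.767 in)
Ia = 0.2·(300/391) = 60/391 in ≈ 0.153 in
P − Ia = 10.140 − 0.153 = 195237/19550 ≈ 9.987 in (> 0, runoff occurs)
Runoff Q = (P−Ia)²/(P−Ia+S) = (9.987)²/(9.987+0.767) = 12705828723/1370044450 ≈ 9.274 in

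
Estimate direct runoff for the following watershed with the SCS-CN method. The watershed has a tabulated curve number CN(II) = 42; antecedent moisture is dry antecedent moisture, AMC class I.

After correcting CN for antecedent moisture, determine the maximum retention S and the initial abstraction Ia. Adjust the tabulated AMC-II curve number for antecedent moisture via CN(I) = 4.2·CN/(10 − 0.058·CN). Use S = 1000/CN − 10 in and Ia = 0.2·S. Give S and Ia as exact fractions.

S = 14500/441 in ≈ 32.880 in; Ia = 2900/441 in ≈ 6.576 in

Dry (AMC I): CN(I) = 4.2·42/(10 − 0.058·42) = (882/5)/(1891/250) = 44100/1891 ≈ 23.321
Retention S: 1000/CN − 10 with CN=23.321 → S = 14500/441 ≈ 32.880 in
Initial abstraction Ia = S/5 = (14500/441)/5 = 2900/441 ≈ 6.576 in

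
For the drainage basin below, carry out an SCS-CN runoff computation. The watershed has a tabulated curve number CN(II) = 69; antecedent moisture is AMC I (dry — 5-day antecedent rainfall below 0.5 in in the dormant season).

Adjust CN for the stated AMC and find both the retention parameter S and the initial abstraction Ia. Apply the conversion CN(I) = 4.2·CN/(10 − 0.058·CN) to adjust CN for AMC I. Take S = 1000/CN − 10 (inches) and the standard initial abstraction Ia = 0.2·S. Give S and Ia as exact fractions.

Adjust CN=69 to AMC I: 4.2·69/(10 − 0.058·69) → (1449/5) ÷ (2999/500) = 144900/2999 ≈ 48.316
Max retention: S = 1000/(144900/2999) − 10 = 15500/1449 in (≈ 10.697 in)
Ia = 0.2S: 0.2·10.697 = 2.139 in (exactly 3100/1449)

S = 15500/1449 in ≈ 10.697 in; Ia = 3100/1449 in ≈ 2.139 in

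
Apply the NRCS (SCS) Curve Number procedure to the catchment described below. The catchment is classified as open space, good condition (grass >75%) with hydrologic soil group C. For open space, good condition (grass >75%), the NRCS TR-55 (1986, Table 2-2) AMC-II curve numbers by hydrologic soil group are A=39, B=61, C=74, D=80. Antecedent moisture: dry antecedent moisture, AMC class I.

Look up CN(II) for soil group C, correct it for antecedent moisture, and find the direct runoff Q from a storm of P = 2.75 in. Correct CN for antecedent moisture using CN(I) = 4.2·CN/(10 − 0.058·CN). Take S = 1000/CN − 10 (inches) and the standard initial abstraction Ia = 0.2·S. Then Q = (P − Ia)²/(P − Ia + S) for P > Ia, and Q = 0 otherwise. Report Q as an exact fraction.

Q = 11202409/91210476 in ≈ 0.123 in

NRCS table: open space, good condition (grass >75%), soil group C → CN(II) = 74
CN(I) from CN(II)=74: (4.2·74)/(10 − 0.058·74) = 77700/1427 ≈ 54.450
S = 1000/(77700/1427) − 10 = 6500/777 in ≈ 8.366 in
Ia = 0.2·(6500/777) = 1300/777 in ≈ 1.673 in
Excess rainfall: 2.750 − 1.673 = 1.077 in; P > Ia so Q > 0
Runoff Q = (P−Ia)²/(P−Ia+S) = (1.077)²/(1.077+8.366) = 11202409/91210476 ≈ 0.123 in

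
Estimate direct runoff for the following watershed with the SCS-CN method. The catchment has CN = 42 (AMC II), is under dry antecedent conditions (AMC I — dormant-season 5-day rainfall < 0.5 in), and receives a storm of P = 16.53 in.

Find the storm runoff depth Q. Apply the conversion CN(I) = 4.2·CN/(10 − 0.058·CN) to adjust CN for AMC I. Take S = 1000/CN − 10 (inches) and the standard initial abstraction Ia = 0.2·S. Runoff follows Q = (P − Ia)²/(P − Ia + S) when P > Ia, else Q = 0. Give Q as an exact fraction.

CN(I) from CN(II)=42: (4.2·42)/(10 − 0.058·42) = 44100/1891 ≈ 23.321
Max retention: S = 1000/(44100/1891) − 10 = 14500/441 in (≈ 32.880 in)
Initial abstraction Ia = S/5 = (14500/441)/5 = 2900/441 ≈ 6.576 in
Since P=16.530 > Ia=6.576: effective rainfall P−Ia = 438973/44100 in
Runoff Q = (P−Ia)²/(P−Ia+S) = (9.954)²/(9.954+32.880) = 6644734301/2872541700 ≈ 2.313 in

Q = 6644734301/2872541700 in ≈ 2.313 in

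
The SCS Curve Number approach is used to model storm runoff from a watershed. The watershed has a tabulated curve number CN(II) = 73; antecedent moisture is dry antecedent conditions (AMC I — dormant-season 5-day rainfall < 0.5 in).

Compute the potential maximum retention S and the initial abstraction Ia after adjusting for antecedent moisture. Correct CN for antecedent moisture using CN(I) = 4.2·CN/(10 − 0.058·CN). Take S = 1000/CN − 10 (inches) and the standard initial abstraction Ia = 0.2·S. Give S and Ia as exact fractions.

S = 4500/511 in ≈ 8.806 in; Ia = 900/511 in ≈ 1.761 in

Dry (AMC I): CN(I) = 4.2·73/(10 − 0.058·73) = (1533/5)/(2883/500) = 51100/961 ≈ 53.174
Max retention: S = 1000/(51100/961) − 10 = 4500/511 in (≈ 8.806 in)
Ia = 0.2S: 0.2·8.806 = 1.761 in (exactly 900/511)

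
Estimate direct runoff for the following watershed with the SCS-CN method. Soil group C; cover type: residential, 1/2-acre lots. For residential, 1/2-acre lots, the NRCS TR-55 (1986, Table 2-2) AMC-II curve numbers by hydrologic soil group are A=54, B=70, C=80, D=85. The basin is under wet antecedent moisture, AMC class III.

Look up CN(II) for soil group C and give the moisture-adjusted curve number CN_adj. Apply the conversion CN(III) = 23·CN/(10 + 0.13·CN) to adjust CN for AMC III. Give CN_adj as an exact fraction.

CN_adj = 4600/51 ≈ 90.196

NRCS table: residential, 1/2-acre lots, soil group C → CN(II) = 80
CN(III) from CN(II)=80: (23·80)/(10 + 0.13·80) = 4600/51 ≈ 90.196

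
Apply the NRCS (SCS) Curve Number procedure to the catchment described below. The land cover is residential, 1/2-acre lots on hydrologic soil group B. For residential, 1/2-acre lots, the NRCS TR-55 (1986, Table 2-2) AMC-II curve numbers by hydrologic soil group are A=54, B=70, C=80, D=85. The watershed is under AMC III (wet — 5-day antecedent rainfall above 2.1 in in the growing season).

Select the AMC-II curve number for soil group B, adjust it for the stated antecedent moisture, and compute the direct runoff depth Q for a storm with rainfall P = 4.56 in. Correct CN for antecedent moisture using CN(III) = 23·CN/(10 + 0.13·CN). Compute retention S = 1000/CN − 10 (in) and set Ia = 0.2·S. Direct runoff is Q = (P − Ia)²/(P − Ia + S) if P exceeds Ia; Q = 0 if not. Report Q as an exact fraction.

NRCS table: residential, 1/2-acre lots, soil group B → CN(II) = 70
CN(III) from CN(II)=70: (23·70)/(10 + 0.13·70) = 16100/191 ≈ 84.293
Max retention: S = 1000/(16100/191) − 10 = 300/161 in (≈ 1.863 in)
Ia = 0.2S: 0.2·1.863 = 0.373 in (exactly 60/161)
P − Ia = 4.560 − 0.373 = 16854/4025 ≈ 4.187 in (> 0, runoff occurs)
Q = (16854/4025)²/((16854/4025) + 300/161) = (284057316/16200625)/(24354/4025) = 15780962/5445825 in ≈ 2.898 in

Q = 15780962/5445825 in ≈ 2.898 in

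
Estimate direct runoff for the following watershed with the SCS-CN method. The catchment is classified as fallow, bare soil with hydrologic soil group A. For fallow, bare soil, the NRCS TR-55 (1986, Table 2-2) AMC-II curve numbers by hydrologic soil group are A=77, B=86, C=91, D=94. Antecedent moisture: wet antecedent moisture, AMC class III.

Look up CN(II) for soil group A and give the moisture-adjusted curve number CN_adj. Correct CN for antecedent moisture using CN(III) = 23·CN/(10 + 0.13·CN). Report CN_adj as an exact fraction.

NRCS table: fallow, bare soil, soil group A → CN(II) = 77
Wet (AMC III): CN(III) = 23·77/(10 + 0.13·77) = 1771/(2001/100) = 7700/87 ≈ 88.506

CN_adj = 7700/87 ≈ 88.506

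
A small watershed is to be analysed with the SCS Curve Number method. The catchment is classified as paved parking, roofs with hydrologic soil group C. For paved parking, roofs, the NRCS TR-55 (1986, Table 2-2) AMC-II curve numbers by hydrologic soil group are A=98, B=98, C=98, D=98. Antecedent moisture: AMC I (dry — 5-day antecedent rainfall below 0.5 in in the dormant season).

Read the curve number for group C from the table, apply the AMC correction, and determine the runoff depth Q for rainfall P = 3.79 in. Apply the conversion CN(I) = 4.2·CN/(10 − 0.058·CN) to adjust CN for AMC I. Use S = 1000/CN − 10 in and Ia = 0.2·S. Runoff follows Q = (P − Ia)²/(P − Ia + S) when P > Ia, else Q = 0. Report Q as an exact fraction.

NRCS table: paved parking, roofs, soil group C → CN(II) = 98
Adjust CN=98 to AMC I: 4.2·98/(10 − 0.058·98) → (2058/5) ÷ (1079/250) = 102900/1079 ≈ 95.366
S = 1000/(102900/1079) − 10 = 500/1029 in ≈ 0.486 in
Ia = 0.2·(500/1029) = 100/1029 in ≈ 0.097 in
Excess rainfall: 3.790 − 0.097 = 3.693 in; P > Ia so Q > 0
Q: (379991/102900)² ÷ (429991/102900) = 144393160081/44246073900 in (≈ 3.263 in)

Q = 144393160081/44246073900 in ≈ 3.263 in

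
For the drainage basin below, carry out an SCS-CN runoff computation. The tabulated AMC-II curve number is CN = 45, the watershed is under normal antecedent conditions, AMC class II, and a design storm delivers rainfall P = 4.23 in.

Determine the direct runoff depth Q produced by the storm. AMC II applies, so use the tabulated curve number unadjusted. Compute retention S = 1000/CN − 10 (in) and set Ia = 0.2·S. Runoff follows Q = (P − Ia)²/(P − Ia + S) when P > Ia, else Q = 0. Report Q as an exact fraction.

Q = 2582449/11346300 in ≈ 0.228 in

AMC II — tabulated CN = 45 applies directly.
S = 1000/45 − 10 = 110/9 in ≈ 12.222 in
Ia = 0.2S: 0.2·12.222 = 2.444 in (exactly 22/9)
Since P=4.230 > Ia=2.444: effective rainfall P−Ia = 1607/900 in
Runoff Q = (P−Ia)²/(P−Ia+S) = (1.786)²/(1.786+12.222) = 2582449/11346300 ≈ 0.228 in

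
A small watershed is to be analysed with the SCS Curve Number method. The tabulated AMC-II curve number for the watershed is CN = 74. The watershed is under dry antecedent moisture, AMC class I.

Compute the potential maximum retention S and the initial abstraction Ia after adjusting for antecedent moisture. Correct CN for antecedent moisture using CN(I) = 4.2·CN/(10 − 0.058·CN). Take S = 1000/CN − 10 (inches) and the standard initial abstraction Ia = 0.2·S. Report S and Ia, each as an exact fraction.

S = 6500/777 in ≈ 8.366 in; Ia = 1300/777 in ≈ 1.673 in

CN(I) from CN(II)=74: (4.2·74)/(10 − 0.058·74) = 77700/1427 ≈ 54.450
Max retention: S = 1000/(77700/1427) − 10 = 6500/777 in (≈ 8.366 in)
Ia = 0.2S: 0.2·8.366 = 1.673 in (exactly 1300/777)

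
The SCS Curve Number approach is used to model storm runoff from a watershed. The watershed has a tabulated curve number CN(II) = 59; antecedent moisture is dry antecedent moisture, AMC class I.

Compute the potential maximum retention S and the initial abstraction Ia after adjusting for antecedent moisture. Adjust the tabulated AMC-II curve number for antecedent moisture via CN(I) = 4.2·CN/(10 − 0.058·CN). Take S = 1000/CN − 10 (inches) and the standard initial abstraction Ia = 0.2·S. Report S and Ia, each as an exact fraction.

Adjust CN=59 to AMC I: 4.2·59/(10 − 0.058·59) → (1239/5) ÷ (3289/500) = 123900/3289 ≈ 37.671
S = 1000/(123900/3289) − 10 = 20500/1239 in ≈ 16.546 in
Initial abstraction Ia = S/5 = (20500/1239)/5 = 4100/1239 ≈ 3.309 in

S = 20500/1239 in ≈ 16.546 in; Ia = 4100/1239 in ≈ 3.309 in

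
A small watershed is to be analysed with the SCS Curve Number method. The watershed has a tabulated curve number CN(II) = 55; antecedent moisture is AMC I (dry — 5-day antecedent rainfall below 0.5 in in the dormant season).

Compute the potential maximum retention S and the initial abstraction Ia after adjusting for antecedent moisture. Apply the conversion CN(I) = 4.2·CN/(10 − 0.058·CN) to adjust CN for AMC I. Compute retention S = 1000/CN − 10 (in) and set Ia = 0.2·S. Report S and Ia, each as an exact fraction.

S = 1500/77 in ≈ 19.481 in; Ia = 300/77 in ≈ 3.896 in

Dry (AMC I): CN(I) = 4.2·55/(10 − 0.058·55) = 231/(681/100) = 7700/227 ≈ 33.921
Max retention: S = 1000/(7700/227) − 10 = 1500/77 in (≈ 19.481 in)
Ia = 0.2S: 0.2·19.481 = 3.896 in (exactly 300/77)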